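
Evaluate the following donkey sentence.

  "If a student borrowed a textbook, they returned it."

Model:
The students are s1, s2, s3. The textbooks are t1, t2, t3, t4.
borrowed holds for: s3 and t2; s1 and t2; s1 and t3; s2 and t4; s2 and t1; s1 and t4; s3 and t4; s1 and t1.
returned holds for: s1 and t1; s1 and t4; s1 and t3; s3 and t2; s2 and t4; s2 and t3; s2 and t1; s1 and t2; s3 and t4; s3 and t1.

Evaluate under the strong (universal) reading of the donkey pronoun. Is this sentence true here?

True

"it" takes "a textbook" as antecedent — a donkey pronoun bound across the clause boundary.
Strong reading: for every (s,t) with borrowed(s,t), returned(s,t).
Restrictor pairs: (s1,t1) ✓  (s1,t2) ✓  (s1,t3) ✓  (s1,t4) ✓  (s2,t1) ✓  (s2,t4) ✓  (s3,t2) ✓  (s3,t4) ✓
Every restrictor pair satisfies the scope.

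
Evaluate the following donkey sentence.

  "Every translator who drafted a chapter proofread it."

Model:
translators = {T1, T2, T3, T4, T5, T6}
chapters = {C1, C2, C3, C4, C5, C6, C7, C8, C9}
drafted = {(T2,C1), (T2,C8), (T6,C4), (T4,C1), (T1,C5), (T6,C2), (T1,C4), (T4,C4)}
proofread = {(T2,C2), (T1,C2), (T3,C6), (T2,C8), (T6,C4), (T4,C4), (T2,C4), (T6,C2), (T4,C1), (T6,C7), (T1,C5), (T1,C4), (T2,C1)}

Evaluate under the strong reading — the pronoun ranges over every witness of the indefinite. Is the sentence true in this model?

"it" takes "a chapter" as antecedent — a donkey pronoun bound across the clause boundary.
Strong reading: for every (t,c) with drafted(t,c), proofread(t,c).
Restrictor pairs: (T1,C4) ✓  (T1,C5) ✓  (T2,C1) ✓  (T2,C8) ✓  (T4,C1) ✓  (T4,C4) ✓  (T6,C2) ✓  (T6,C4) ✓
Every restrictor pair satisfies the scope.

True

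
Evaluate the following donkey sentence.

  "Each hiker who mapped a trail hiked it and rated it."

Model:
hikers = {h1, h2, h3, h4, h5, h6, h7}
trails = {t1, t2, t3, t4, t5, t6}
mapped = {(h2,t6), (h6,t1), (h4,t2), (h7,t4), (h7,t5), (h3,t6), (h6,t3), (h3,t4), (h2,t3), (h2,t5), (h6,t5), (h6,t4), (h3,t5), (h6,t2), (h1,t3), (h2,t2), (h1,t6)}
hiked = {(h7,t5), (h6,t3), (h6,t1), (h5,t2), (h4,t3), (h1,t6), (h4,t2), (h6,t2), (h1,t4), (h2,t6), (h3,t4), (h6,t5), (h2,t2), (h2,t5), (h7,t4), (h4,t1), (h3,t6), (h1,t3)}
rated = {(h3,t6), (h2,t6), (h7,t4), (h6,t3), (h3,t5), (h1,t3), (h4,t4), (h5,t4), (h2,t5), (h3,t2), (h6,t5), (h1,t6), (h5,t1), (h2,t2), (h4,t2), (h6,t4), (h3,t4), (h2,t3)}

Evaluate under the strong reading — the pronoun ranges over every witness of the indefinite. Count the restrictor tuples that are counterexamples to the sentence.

6

"it" takes "a trail" as antecedent — a donkey pronoun bound across the clause boundary.
Strong reading: for every (h,t) with mapped(h,t), hiked(h,t) ∧ rated(h,t).
Restrictor pairs: (h1,t3) ✓  (h1,t6) ✓  (h2,t2) ✓  (h2,t3) ✗  (h2,t5) ✓  (h2,t6) ✓  (h3,t4) ✓  (h3,t5) ✗  (h3,t6) ✓  (h4,t2) ✓  (h6,t1) ✗  (h6,t2) ✗  (h6,t3) ✓  (h6,t4) ✗  (h6,t5) ✓  (h7,t4) ✓  (h7,t5) ✗
Counterexamples (restrictor pairs failing the scope): 6.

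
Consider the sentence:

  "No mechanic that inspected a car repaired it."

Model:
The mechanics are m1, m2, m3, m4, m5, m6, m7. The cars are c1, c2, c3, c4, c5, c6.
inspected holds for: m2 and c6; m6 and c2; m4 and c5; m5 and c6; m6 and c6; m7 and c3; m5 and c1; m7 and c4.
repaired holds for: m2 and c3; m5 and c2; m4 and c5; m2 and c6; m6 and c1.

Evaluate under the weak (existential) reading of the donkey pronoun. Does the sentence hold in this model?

"it" takes "a car" as antecedent — a donkey pronoun bound across the clause boundary.
Truth condition: for no (m,c) with inspected(m,c) does repaired(m,c) hold.
Restrictor pairs — does the scope hold? (m2,c6):holds  (m4,c5):holds  (m5,c1):fails  (m5,c6):fails  (m6,c2):fails  (m6,c6):fails  (m7,c3):fails  (m7,c4):fails
Scope holds for 2 pair(s), so the sentence is false.

False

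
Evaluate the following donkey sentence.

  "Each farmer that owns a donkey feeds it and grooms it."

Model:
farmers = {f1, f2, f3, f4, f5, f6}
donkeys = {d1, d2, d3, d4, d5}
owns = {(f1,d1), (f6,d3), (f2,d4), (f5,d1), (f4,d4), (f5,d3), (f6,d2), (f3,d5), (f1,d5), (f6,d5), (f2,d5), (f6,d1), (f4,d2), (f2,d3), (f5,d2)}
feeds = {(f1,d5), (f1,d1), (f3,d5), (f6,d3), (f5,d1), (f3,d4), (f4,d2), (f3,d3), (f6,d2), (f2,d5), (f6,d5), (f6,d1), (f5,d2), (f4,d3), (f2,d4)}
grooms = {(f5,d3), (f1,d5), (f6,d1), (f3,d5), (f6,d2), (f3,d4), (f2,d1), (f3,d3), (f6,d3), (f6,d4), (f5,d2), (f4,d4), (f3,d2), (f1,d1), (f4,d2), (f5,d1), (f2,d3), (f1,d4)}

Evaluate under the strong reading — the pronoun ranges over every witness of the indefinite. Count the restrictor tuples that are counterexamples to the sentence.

6

"it" takes "a donkey" as antecedent — a donkey pronoun bound across the clause boundary.
Strong reading: for every (f,d) with owns(f,d), feeds(f,d) ∧ grooms(f,d).
Restrictor pairs: (f1,d1) ✓  (f1,d5) ✓  (f2,d3) ✗  (f2,d4) ✗  (f2,d5) ✗  (f3,d5) ✓  (f4,d2) ✓  (f4,d4) ✗  (f5,d1) ✓  (f5,d2) ✓  (f5,d3) ✗  (f6,d1) ✓  (f6,d2) ✓  (f6,d3) ✓  (f6,d5) ✗
Counterexamples (restrictor pairs failing the scope): 6.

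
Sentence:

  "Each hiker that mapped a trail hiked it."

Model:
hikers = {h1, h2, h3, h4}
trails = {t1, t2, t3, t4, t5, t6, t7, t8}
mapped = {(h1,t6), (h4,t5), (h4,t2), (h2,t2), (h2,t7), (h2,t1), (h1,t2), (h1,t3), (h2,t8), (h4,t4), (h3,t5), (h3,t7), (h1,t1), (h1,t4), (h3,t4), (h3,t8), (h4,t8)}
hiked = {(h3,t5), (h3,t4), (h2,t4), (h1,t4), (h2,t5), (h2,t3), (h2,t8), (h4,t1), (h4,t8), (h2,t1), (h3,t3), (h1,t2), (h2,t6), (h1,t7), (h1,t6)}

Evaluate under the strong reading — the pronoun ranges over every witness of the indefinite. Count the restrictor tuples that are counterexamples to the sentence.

"it" takes "a trail" as antecedent — a donkey pronoun bound across the clause boundary.
Strong reading: for every (h,t) with mapped(h,t), hiked(h,t).
Restrictor pairs: (h1,t1) ✗  (h1,t2) ✓  (h1,t3) ✗  (h1,t4) ✓  (h1,t6) ✓  (h2,t1) ✓  (h2,t2) ✗  (h2,t7) ✗  (h2,t8) ✓  (h3,t4) ✓  (h3,t5) ✓  (h3,t7) ✗  (h3,t8) ✗  (h4,t2) ✗  (h4,t4) ✗  (h4,t5) ✗  (h4,t8) ✓
Counterexamples (restrictor pairs failing the scope): 9.

9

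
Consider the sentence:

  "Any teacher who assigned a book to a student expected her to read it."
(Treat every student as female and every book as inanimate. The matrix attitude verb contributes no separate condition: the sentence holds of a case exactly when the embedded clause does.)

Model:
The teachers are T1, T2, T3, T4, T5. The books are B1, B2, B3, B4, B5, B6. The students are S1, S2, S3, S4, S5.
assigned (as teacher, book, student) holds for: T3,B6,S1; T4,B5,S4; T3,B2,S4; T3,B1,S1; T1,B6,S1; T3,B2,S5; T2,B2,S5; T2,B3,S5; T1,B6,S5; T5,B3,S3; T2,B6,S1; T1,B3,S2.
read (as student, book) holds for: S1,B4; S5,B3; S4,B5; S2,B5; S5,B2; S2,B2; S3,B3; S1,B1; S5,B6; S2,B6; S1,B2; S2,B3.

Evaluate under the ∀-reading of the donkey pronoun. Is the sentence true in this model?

False

"her" takes "a student" as antecedent and "it" takes "a book"; both are donkey pronouns co-varying with the restrictor.
Strong reading: for every (t,b,s) with assigned(t,b,s), read(s,b).
Restrictor triples: (T1,B3,S2)→read(S2,B3) ✓  (T1,B6,S1)→read(S1,B6) ✗  (T1,B6,S5)→read(S5,B6) ✓  (T2,B2,S5)→read(S5,B2) ✓  (T2,B3,S5)→read(S5,B3) ✓  (T2,B6,S1)→read(S1,B6) ✗  (T3,B1,S1)→read(S1,B1) ✓  (T3,B2,S4)→read(S4,B2) ✗  (T3,B2,S5)→read(S5,B2) ✓  (T3,B6,S1)→read(S1,B6) ✗  (T4,B5,S4)→read(S4,B5) ✓  (T5,B3,S3)→read(S3,B3) ✓
Counterexample: (T1,B6,S1) — read(S1,B6) does not hold.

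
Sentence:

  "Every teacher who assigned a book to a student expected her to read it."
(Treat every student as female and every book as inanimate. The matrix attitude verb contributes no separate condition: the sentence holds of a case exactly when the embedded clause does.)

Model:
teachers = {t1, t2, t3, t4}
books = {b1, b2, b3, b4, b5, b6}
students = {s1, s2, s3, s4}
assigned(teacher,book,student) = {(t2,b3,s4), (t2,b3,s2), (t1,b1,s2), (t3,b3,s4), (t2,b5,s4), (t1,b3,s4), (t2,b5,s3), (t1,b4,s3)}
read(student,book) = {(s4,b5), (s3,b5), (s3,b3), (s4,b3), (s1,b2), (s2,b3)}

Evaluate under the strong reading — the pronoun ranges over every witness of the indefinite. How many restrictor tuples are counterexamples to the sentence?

2

"her" takes "a student" as antecedent and "it" takes "a book"; both are donkey pronouns co-varying with the restrictor.
Strong reading: for every (t,b,s) with assigned(t,b,s), read(s,b).
Restrictor triples: (t1,b1,s2)→read(s2,b1) ✗  (t1,b3,s4)→read(s4,b3) ✓  (t1,b4,s3)→read(s3,b4) ✗  (t2,b3,s2)→read(s2,b3) ✓  (t2,b3,s4)→read(s4,b3) ✓  (t2,b5,s3)→read(s3,b5) ✓  (t2,b5,s4)→read(s4,b5) ✓  (t3,b3,s4)→read(s4,b3) ✓
Counterexamples (restrictor triples failing the scope): 2.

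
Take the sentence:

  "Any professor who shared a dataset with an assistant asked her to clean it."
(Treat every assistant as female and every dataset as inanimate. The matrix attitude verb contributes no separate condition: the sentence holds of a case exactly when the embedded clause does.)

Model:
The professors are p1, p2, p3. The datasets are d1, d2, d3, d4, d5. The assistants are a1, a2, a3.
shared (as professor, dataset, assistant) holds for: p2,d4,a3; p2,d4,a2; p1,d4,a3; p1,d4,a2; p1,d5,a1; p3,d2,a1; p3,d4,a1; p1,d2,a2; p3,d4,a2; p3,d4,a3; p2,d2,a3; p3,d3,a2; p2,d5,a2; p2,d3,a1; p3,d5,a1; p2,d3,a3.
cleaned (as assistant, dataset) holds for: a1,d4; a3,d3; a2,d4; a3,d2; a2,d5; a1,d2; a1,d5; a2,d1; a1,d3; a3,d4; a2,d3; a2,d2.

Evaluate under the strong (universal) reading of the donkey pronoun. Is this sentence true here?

"her" takes "an assistant" as antecedent and "it" takes "a dataset"; both are donkey pronouns co-varying with the restrictor.
Strong reading: for every (p,d,a) with shared(p,d,a), cleaned(a,d).
Restrictor triples: (p1,d2,a2)→cleaned(a2,d2) ✓  (p1,d4,a2)→cleaned(a2,d4) ✓  (p1,d4,a3)→cleaned(a3,d4) ✓  (p1,d5,a1)→cleaned(a1,d5) ✓  (p2,d2,a3)→cleaned(a3,d2) ✓  (p2,d3,a1)→cleaned(a1,d3) ✓  (p2,d3,a3)→cleaned(a3,d3) ✓  (p2,d4,a2)→cleaned(a2,d4) ✓  (p2,d4,a3)→cleaned(a3,d4) ✓  (p2,d5,a2)→cleaned(a2,d5) ✓  (p3,d2,a1)→cleaned(a1,d2) ✓  (p3,d3,a2)→cleaned(a2,d3) ✓  (p3,d4,a1)→cleaned(a1,d4) ✓  (p3,d4,a2)→cleaned(a2,d4) ✓  (p3,d4,a3)→cleaned(a3,d4) ✓  (p3,d5,a1)→cleaned(a1,d5) ✓
Every restrictor triple satisfies the scope.

True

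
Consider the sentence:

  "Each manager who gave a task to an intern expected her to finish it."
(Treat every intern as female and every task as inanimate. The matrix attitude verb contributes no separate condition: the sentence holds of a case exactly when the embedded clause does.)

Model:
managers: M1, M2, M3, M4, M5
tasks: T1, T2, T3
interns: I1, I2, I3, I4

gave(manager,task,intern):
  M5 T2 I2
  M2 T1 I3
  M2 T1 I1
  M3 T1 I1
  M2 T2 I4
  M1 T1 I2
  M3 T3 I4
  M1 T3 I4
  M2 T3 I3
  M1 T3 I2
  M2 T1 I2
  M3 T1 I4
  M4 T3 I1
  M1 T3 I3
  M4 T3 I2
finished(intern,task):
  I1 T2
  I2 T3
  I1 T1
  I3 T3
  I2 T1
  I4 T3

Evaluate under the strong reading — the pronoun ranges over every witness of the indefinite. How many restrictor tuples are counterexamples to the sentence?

5

"her" takes "an intern" as antecedent and "it" takes "a task"; both are donkey pronouns co-varying with the restrictor.
Strong reading: for every (m,t,i) with gave(m,t,i), finished(i,t).
Restrictor triples: (M1,T1,I2)→finished(I2,T1) ✓  (M1,T3,I2)→finished(I2,T3) ✓  (M1,T3,I3)→finished(I3,T3) ✓  (M1,T3,I4)→finished(I4,T3) ✓  (M2,T1,I1)→finished(I1,T1) ✓  (M2,T1,I2)→finished(I2,T1) ✓  (M2,T1,I3)→finished(I3,T1) ✗  (M2,T2,I4)→finished(I4,T2) ✗  (M2,T3,I3)→finished(I3,T3) ✓  (M3,T1,I1)→finished(I1,T1) ✓  (M3,T1,I4)→finished(I4,T1) ✗  (M3,T3,I4)→finished(I4,T3) ✓  (M4,T3,I1)→finished(I1,T3) ✗  (M4,T3,I2)→finished(I2,T3) ✓  (M5,T2,I2)→finished(I2,T2) ✗
Counterexamples (restrictor triples failing the scope): 5.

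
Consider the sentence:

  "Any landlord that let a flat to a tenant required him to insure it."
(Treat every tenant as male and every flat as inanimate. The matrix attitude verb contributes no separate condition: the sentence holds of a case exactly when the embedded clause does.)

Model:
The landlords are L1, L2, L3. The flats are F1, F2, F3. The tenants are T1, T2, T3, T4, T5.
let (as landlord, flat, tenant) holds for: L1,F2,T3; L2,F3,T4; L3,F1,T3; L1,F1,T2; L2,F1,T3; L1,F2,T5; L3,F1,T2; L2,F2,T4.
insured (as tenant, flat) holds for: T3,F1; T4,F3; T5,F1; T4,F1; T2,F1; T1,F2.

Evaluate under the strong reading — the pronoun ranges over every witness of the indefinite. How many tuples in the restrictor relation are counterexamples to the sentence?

"him" takes "a tenant" as antecedent and "it" takes "a flat"; both are donkey pronouns co-varying with the restrictor.
Strong reading: for every (l,f,t) with let(l,f,t), insured(t,f).
Restrictor triples: (L1,F1,T2)→insured(T2,F1) ✓  (L1,F2,T3)→insured(T3,F2) ✗  (L1,F2,T5)→insured(T5,F2) ✗  (L2,F1,T3)→insured(T3,F1) ✓  (L2,F2,T4)→insured(T4,F2) ✗  (L2,F3,T4)→insured(T4,F3) ✓  (L3,F1,T2)→insured(T2,F1) ✓  (L3,F1,T3)→insured(T3,F1) ✓
Counterexamples (restrictor triples failing the scope): 3.

3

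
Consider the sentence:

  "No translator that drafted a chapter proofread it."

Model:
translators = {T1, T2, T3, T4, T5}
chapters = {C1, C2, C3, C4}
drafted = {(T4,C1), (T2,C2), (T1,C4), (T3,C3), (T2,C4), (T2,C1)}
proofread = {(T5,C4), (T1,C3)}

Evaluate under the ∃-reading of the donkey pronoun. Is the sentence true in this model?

True

"it" takes "a chapter" as antecedent — a donkey pronoun bound across the clause boundary.
Truth condition: for no (t,c) with drafted(t,c) does proofread(t,c) hold.
Restrictor pairs — does the scope hold? (T1,C4):fails  (T2,C1):fails  (T2,C2):fails  (T2,C4):fails  (T3,C3):fails  (T4,C1):fails
Scope holds for no restrictor pair, so the sentence is true.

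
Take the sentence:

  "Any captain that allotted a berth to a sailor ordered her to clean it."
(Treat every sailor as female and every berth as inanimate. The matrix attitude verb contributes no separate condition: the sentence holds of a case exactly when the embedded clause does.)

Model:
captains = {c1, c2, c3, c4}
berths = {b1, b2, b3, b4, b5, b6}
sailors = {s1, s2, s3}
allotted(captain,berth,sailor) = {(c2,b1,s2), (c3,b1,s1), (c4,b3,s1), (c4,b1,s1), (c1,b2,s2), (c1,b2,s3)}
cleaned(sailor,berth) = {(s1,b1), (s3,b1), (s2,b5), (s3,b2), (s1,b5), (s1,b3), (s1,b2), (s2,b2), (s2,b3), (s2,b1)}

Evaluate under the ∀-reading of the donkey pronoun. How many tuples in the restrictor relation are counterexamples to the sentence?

0

"her" takes "a sailor" as antecedent and "it" takes "a berth"; both are donkey pronouns co-varying with the restrictor.
Strong reading: for every (c,b,s) with allotted(c,b,s), cleaned(s,b).
Restrictor triples: (c1,b2,s2)→cleaned(s2,b2) ✓  (c1,b2,s3)→cleaned(s3,b2) ✓  (c2,b1,s2)→cleaned(s2,b1) ✓  (c3,b1,s1)→cleaned(s1,b1) ✓  (c4,b1,s1)→cleaned(s1,b1) ✓  (c4,b3,s1)→cleaned(s1,b3) ✓
Counterexamples (restrictor triples failing the scope): 0.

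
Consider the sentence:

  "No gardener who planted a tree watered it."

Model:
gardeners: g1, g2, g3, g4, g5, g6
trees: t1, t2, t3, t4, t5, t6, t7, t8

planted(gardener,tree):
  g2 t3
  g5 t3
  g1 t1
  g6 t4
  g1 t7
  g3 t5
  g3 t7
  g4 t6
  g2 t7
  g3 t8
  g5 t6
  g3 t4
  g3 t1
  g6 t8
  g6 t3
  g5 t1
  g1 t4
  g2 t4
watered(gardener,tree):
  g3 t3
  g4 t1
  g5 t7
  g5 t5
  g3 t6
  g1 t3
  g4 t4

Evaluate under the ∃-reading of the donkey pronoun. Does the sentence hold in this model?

True

"it" takes "a tree" as antecedent — a donkey pronoun bound across the clause boundary.
Truth condition: for no (g,t) with planted(g,t) does watered(g,t) hold.
Restrictor pairs — does the scope hold? (g1,t1):fails  (g1,t4):fails  (g1,t7):fails  (g2,t3):fails  (g2,t4):fails  (g2,t7):fails  (g3,t1):fails  (g3,t4):fails  (g3,t5):fails  (g3,t7):fails  (g3,t8):fails  (g4,t6):fails  (g5,t1):fails  (g5,t3):fails  (g5,t6):fails  (g6,t3):fails  (g6,t4):fails  (g6,t8):fails
Scope holds for no restrictor pair, so the sentence is true.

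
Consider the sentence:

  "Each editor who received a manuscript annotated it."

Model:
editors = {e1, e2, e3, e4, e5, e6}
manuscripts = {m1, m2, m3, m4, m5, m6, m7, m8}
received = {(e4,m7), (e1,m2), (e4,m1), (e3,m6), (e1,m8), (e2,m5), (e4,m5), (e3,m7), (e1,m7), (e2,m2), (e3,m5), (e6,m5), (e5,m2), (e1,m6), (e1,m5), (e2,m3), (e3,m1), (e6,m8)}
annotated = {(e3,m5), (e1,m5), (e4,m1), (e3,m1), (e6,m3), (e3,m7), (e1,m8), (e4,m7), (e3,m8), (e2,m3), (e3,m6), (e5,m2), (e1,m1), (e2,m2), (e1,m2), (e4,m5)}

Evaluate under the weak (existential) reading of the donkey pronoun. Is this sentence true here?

"it" takes "a manuscript" as antecedent — a donkey pronoun bound across the clause boundary.
Weak reading: every editor e with some received-manuscript has at least one received-manuscript m such that annotated(e,m).
Per editor: e1:✓  e2:✓  e3:✓  e4:✓  e5:✓  e6:✗
e6 has no witness among its received-manuscripts.

False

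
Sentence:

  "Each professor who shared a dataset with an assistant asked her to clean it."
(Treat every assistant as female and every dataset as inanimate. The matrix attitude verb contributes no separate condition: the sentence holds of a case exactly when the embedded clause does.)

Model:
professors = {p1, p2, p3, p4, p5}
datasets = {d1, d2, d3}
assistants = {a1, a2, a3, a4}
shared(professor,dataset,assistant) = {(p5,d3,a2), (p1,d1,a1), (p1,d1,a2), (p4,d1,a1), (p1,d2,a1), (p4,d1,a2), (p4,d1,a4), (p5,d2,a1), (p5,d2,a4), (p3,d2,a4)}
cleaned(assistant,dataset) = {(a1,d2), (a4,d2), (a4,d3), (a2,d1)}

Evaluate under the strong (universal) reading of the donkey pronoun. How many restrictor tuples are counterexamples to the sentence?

4

"her" takes "an assistant" as antecedent and "it" takes "a dataset"; both are donkey pronouns co-varying with the restrictor.
Strong reading: for every (p,d,a) with shared(p,d,a), cleaned(a,d).
Restrictor triples: (p1,d1,a1)→cleaned(a1,d1) ✗  (p1,d1,a2)→cleaned(a2,d1) ✓  (p1,d2,a1)→cleaned(a1,d2) ✓  (p3,d2,a4)→cleaned(a4,d2) ✓  (p4,d1,a1)→cleaned(a1,d1) ✗  (p4,d1,a2)→cleaned(a2,d1) ✓  (p4,d1,a4)→cleaned(a4,d1) ✗  (p5,d2,a1)→cleaned(a1,d2) ✓  (p5,d2,a4)→cleaned(a4,d2) ✓  (p5,d3,a2)→cleaned(a2,d3) ✗
Counterexamples (restrictor triples failing the scope): 4.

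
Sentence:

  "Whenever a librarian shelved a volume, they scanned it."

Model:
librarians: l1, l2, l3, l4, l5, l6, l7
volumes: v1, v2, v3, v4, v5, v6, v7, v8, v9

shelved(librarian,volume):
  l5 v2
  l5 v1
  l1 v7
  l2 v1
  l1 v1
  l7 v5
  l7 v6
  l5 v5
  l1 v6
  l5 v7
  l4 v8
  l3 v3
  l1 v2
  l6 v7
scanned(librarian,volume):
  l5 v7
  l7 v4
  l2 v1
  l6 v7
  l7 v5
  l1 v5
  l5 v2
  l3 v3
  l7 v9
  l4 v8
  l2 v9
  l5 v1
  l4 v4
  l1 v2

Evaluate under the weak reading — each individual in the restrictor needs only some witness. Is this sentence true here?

"it" takes "a volume" as antecedent — a donkey pronoun bound across the clause boundary.
Weak reading: every librarian l with some shelved-volume has at least one shelved-volume v such that scanned(l,v).
Per librarian: l1:✓  l2:✓  l3:✓  l4:✓  l5:✓  l6:✓  l7:✓
Every librarian in the restrictor has a witness.

True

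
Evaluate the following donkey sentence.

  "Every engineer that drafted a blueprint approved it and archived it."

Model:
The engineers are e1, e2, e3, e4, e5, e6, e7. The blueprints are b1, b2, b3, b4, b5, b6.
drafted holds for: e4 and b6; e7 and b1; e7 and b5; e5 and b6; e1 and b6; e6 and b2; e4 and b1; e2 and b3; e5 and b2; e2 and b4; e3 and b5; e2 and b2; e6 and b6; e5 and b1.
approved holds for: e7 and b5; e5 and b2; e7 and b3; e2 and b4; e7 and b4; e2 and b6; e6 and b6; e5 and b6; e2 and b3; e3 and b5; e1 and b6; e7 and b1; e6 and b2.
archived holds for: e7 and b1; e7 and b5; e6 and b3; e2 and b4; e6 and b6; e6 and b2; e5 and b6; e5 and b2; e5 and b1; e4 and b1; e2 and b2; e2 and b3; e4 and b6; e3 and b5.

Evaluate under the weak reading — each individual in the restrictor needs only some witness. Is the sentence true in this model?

False

"it" takes "a blueprint" as antecedent — a donkey pronoun bound across the clause boundary.
Weak reading: every engineer e with some drafted-blueprint has at least one drafted-blueprint b such that approved(e,b) ∧ archived(e,b).
Per engineer: e1:✗  e2:✓  e3:✓  e4:✗  e5:✓  e6:✓  e7:✓
e1 has no witness among its drafted-blueprints.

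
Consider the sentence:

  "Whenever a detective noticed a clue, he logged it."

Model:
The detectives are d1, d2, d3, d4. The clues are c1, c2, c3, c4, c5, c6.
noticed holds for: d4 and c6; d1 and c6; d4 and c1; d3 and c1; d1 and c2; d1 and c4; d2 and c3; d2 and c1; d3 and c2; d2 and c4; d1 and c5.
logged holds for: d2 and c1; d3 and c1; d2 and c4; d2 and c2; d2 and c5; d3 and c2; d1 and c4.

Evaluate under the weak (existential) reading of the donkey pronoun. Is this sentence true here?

"it" takes "a clue" as antecedent — a donkey pronoun bound across the clause boundary.
Weak reading: every detective d with some noticed-clue has at least one noticed-clue c such that logged(d,c).
Per detective: d1:✓  d2:✓  d3:✓  d4:✗
d4 has no witness among its noticed-clues.

False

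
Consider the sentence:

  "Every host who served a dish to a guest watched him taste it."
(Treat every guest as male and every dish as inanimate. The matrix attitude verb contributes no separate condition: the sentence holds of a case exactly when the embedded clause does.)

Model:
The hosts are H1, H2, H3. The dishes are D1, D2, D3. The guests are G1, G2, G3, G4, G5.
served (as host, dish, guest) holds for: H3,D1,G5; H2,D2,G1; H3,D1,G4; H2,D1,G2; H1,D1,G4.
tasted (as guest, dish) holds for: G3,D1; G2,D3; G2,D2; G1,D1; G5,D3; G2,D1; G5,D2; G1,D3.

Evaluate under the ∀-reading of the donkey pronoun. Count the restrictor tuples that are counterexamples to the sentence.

"him" takes "a guest" as antecedent and "it" takes "a dish"; both are donkey pronouns co-varying with the restrictor.
Strong reading: for every (h,d,g) with served(h,d,g), tasted(g,d).
Restrictor triples: (H1,D1,G4)→tasted(G4,D1) ✗  (H2,D1,G2)→tasted(G2,D1) ✓  (H2,D2,G1)→tasted(G1,D2) ✗  (H3,D1,G4)→tasted(G4,D1) ✗  (H3,D1,G5)→tasted(G5,D1) ✗
Counterexamples (restrictor triples failing the scope): 4.

4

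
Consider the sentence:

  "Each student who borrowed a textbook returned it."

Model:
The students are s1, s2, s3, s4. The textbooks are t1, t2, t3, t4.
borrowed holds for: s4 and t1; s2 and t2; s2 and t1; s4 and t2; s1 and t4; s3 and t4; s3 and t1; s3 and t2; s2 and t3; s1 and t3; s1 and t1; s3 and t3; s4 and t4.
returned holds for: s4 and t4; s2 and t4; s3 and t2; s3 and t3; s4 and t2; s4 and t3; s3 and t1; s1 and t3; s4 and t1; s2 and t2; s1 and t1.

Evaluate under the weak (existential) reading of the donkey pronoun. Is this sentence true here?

"it" takes "a textbook" as antecedent — a donkey pronoun bound across the clause boundary.
Weak reading: every student s with some borrowed-textbook has at least one borrowed-textbook t such that returned(s,t).
Per student: s1:✓  s2:✓  s3:✓  s4:✓
Every student in the restrictor has a witness.

True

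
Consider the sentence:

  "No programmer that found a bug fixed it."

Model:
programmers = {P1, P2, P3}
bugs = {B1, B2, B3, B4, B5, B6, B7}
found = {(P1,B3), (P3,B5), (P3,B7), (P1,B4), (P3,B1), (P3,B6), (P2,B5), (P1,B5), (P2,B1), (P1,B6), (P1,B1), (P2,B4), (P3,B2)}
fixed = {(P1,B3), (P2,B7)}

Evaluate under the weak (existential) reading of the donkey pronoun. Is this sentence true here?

"it" takes "a bug" as antecedent — a donkey pronoun bound across the clause boundary.
Truth condition: for no (p,b) with found(p,b) does fixed(p,b) hold.
Restrictor pairs — does the scope hold? (P1,B1):fails  (P1,B3):holds  (P1,B4):fails  (P1,B5):fails  (P1,B6):fails  (P2,B1):fails  (P2,B4):fails  (P2,B5):fails  (P3,B1):fails  (P3,B2):fails  (P3,B5):fails  (P3,B6):fails  (P3,B7):fails
Scope holds for 1 pair(s), so the sentence is false.

False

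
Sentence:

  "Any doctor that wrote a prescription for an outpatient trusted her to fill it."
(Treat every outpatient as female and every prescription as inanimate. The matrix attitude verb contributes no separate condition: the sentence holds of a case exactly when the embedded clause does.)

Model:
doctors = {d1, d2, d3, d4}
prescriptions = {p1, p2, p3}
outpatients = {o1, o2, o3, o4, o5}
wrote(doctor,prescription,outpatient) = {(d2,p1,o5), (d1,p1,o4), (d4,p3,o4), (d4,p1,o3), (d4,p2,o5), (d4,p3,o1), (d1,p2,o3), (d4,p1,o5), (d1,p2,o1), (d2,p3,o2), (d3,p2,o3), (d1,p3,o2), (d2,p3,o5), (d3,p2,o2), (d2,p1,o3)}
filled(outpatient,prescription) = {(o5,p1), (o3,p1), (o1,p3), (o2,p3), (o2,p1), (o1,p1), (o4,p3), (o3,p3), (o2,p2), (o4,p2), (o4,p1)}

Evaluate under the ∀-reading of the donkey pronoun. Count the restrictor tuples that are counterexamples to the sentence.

"her" takes "an outpatient" as antecedent and "it" takes "a prescription"; both are donkey pronouns co-varying with the restrictor.
Strong reading: for every (d,p,o) with wrote(d,p,o), filled(o,p).
Restrictor triples: (d1,p1,o4)→filled(o4,p1) ✓  (d1,p2,o1)→filled(o1,p2) ✗  (d1,p2,o3)→filled(o3,p2) ✗  (d1,p3,o2)→filled(o2,p3) ✓  (d2,p1,o3)→filled(o3,p1) ✓  (d2,p1,o5)→filled(o5,p1) ✓  (d2,p3,o2)→filled(o2,p3) ✓  (d2,p3,o5)→filled(o5,p3) ✗  (d3,p2,o2)→filled(o2,p2) ✓  (d3,p2,o3)→filled(o3,p2) ✗  (d4,p1,o3)→filled(o3,p1) ✓  (d4,p1,o5)→filled(o5,p1) ✓  (d4,p2,o5)→filled(o5,p2) ✗  (d4,p3,o1)→filled(o1,p3) ✓  (d4,p3,o4)→filled(o4,p3) ✓
Counterexamples (restrictor triples failing the scope): 5.

5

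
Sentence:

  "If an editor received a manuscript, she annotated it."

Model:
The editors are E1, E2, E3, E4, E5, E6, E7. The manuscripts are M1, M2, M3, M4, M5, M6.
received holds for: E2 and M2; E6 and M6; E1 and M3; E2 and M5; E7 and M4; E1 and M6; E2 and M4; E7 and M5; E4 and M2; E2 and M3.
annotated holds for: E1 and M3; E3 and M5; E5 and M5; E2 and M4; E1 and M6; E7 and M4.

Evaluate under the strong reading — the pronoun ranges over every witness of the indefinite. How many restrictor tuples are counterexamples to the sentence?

"it" takes "a manuscript" as antecedent — a donkey pronoun bound across the clause boundary.
Strong reading: for every (e,m) with received(e,m), annotated(e,m).
Restrictor pairs: (E1,M3) ✓  (E1,M6) ✓  (E2,M2) ✗  (E2,M3) ✗  (E2,M4) ✓  (E2,M5) ✗  (E4,M2) ✗  (E6,M6) ✗  (E7,M4) ✓  (E7,M5) ✗
Counterexamples (restrictor pairs failing the scope): 6.

6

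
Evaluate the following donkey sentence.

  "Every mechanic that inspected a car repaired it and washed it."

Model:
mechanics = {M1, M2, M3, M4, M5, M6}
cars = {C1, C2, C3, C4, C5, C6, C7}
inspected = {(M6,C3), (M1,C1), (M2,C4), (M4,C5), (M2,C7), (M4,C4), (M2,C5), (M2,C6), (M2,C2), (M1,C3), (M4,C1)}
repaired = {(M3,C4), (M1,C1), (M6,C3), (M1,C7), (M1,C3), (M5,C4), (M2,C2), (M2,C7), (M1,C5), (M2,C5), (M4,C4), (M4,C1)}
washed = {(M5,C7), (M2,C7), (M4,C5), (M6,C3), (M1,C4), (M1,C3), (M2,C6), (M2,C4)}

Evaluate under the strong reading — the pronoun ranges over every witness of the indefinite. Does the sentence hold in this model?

False

"it" takes "a car" as antecedent — a donkey pronoun bound across the clause boundary.
Strong reading: for every (m,c) with inspected(m,c), repaired(m,c) ∧ washed(m,c).
Restrictor pairs: (M1,C1) ✗  (M1,C3) ✓  (M2,C2) ✗  (M2,C4) ✗  (M2,C5) ✗  (M2,C6) ✗  (M2,C7) ✓  (M4,C1) ✗  (M4,C4) ✗  (M4,C5) ✗  (M6,C3) ✓
Counterexample: (M1,C1) is in inspected but fails the scope.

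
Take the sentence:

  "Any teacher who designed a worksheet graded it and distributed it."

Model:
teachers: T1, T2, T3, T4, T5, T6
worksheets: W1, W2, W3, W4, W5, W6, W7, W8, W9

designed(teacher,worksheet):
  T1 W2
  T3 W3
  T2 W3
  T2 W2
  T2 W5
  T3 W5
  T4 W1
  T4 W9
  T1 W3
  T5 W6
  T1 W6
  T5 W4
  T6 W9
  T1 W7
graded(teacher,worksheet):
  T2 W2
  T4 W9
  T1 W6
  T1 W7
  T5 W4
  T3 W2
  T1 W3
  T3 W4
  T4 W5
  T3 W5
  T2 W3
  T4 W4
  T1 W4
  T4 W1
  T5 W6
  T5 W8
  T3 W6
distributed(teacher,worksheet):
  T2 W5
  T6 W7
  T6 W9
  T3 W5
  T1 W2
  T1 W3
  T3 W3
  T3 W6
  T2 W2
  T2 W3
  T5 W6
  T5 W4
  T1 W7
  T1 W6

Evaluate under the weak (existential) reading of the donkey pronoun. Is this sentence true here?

False

"it" takes "a worksheet" as antecedent — a donkey pronoun bound across the clause boundary.
Weak reading: every teacher t with some designed-worksheet has at least one designed-worksheet w such that graded(t,w) ∧ distributed(t,w).
Per teacher: T1:✓  T2:✓  T3:✓  T4:✗  T5:✓  T6:✗
T4 has no witness among its designed-worksheets.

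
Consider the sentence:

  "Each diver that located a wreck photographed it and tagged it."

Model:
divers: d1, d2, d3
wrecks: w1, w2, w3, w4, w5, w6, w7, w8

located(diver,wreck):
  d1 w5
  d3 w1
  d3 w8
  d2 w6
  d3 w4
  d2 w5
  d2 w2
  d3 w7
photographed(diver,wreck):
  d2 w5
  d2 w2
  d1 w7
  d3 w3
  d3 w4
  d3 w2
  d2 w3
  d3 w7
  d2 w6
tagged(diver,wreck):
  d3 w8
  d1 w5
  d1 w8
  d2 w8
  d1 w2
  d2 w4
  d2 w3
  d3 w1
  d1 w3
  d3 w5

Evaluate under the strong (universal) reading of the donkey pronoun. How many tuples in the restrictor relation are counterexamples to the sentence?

8

"it" takes "a wreck" as antecedent — a donkey pronoun bound across the clause boundary.
Strong reading: for every (d,w) with located(d,w), photographed(d,w) ∧ tagged(d,w).
Restrictor pairs: (d1,w5) ✗  (d2,w2) ✗  (d2,w5) ✗  (d2,w6) ✗  (d3,w1) ✗  (d3,w4) ✗  (d3,w7) ✗  (d3,w8) ✗
Counterexamples (restrictor pairs failing the scope): 8.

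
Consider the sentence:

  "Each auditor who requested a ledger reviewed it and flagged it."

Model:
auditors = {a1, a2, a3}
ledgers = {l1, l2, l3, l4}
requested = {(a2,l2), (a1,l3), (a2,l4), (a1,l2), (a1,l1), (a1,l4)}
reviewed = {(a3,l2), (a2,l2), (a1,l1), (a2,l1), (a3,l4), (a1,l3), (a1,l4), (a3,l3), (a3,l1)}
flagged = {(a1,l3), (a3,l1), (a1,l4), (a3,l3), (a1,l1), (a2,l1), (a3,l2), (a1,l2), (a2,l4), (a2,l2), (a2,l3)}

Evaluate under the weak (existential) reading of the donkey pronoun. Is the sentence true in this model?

"it" takes "a ledger" as antecedent — a donkey pronoun bound across the clause boundary.
Weak reading: every auditor a with some requested-ledger has at least one requested-ledger l such that reviewed(a,l) ∧ flagged(a,l).
Per auditor: a1:✓  a2:✓
Every auditor in the restrictor has a witness.

True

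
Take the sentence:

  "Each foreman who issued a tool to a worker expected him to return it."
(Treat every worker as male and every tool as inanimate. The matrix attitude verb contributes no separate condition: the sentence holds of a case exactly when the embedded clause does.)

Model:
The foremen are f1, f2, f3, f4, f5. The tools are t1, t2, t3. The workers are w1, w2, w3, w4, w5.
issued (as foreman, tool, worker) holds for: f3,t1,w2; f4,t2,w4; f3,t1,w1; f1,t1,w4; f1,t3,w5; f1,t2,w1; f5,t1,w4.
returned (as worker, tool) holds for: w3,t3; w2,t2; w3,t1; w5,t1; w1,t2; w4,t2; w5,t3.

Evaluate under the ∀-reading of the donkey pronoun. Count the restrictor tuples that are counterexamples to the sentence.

4

"him" takes "a worker" as antecedent and "it" takes "a tool"; both are donkey pronouns co-varying with the restrictor.
Strong reading: for every (f,t,w) with issued(f,t,w), returned(w,t).
Restrictor triples: (f1,t1,w4)→returned(w4,t1) ✗  (f1,t2,w1)→returned(w1,t2) ✓  (f1,t3,w5)→returned(w5,t3) ✓  (f3,t1,w1)→returned(w1,t1) ✗  (f3,t1,w2)→returned(w2,t1) ✗  (f4,t2,w4)→returned(w4,t2) ✓  (f5,t1,w4)→returned(w4,t1) ✗
Counterexamples (restrictor triples failing the scope): 4.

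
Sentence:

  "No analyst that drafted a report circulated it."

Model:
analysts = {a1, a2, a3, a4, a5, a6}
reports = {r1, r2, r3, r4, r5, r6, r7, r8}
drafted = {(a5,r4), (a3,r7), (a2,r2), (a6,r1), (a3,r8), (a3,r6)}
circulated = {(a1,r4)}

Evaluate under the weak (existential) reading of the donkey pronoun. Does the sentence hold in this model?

True

"it" takes "a report" as antecedent — a donkey pronoun bound across the clause boundary.
Truth condition: for no (a,r) with drafted(a,r) does circulated(a,r) hold.
Restrictor pairs — does the scope hold? (a2,r2):fails  (a3,r6):fails  (a3,r7):fails  (a3,r8):fails  (a5,r4):fails  (a6,r1):fails
Scope holds for no restrictor pair, so the sentence is true.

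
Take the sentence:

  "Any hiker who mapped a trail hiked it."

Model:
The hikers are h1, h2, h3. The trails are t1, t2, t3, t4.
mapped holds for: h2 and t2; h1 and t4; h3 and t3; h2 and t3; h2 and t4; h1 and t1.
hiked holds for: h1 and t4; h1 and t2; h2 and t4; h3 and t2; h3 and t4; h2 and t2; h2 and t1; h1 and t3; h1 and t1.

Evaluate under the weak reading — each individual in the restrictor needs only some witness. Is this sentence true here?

False

"it" takes "a trail" as antecedent — a donkey pronoun bound across the clause boundary.
Weak reading: every hiker h with some mapped-trail has at least one mapped-trail t such that hiked(h,t).
Per hiker: h1:✓  h2:✓  h3:✗
h3 has no witness among its mapped-trails.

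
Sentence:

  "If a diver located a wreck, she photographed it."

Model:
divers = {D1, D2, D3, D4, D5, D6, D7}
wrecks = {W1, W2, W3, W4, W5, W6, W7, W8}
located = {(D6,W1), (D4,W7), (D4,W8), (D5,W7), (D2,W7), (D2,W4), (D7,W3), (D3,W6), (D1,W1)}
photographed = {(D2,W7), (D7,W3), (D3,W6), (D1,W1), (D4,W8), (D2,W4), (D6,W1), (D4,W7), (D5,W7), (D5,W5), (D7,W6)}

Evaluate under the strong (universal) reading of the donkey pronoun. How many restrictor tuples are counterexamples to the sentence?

0

"it" takes "a wreck" as antecedent — a donkey pronoun bound across the clause boundary.
Strong reading: for every (d,w) with located(d,w), photographed(d,w).
Restrictor pairs: (D1,W1) ✓  (D2,W4) ✓  (D2,W7) ✓  (D3,W6) ✓  (D4,W7) ✓  (D4,W8) ✓  (D5,W7) ✓  (D6,W1) ✓  (D7,W3) ✓
Counterexamples (restrictor pairs failing the scope): 0.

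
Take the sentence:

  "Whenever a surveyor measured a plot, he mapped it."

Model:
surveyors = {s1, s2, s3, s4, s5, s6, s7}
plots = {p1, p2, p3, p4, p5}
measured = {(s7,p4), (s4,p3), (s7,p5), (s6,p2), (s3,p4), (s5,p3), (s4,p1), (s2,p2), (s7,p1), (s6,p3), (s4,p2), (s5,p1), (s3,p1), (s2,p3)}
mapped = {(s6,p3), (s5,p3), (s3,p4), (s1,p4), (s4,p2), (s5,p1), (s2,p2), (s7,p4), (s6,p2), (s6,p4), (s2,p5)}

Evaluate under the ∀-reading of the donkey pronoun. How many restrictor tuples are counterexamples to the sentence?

"it" takes "a plot" as antecedent — a donkey pronoun bound across the clause boundary.
Strong reading: for every (s,p) with measured(s,p), mapped(s,p).
Restrictor pairs: (s2,p2) ✓  (s2,p3) ✗  (s3,p1) ✗  (s3,p4) ✓  (s4,p1) ✗  (s4,p2) ✓  (s4,p3) ✗  (s5,p1) ✓  (s5,p3) ✓  (s6,p2) ✓  (s6,p3) ✓  (s7,p1) ✗  (s7,p4) ✓  (s7,p5) ✗
Counterexamples (restrictor pairs failing the scope): 6.

6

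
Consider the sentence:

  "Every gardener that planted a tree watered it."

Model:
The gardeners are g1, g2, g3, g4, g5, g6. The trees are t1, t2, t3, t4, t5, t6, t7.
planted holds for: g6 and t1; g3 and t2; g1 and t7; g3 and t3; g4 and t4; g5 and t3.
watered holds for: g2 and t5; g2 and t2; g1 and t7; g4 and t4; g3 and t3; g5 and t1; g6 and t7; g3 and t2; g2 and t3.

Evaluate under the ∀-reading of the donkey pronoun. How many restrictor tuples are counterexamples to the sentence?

2

"it" takes "a tree" as antecedent — a donkey pronoun bound across the clause boundary.
Strong reading: for every (g,t) with planted(g,t), watered(g,t).
Restrictor pairs: (g1,t7) ✓  (g3,t2) ✓  (g3,t3) ✓  (g4,t4) ✓  (g5,t3) ✗  (g6,t1) ✗
Counterexamples (restrictor pairs failing the scope): 2.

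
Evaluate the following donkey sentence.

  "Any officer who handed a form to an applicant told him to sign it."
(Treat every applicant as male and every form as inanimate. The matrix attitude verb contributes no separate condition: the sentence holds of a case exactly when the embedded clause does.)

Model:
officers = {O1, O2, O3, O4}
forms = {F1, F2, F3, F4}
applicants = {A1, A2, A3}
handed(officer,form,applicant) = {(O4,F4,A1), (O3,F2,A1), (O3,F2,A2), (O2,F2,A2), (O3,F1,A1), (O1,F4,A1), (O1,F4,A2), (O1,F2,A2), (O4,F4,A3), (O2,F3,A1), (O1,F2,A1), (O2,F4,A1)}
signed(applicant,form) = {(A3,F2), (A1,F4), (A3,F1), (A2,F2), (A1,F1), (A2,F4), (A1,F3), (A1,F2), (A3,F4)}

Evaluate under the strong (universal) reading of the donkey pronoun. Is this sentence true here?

True

"him" takes "an applicant" as antecedent and "it" takes "a form"; both are donkey pronouns co-varying with the restrictor.
Strong reading: for every (o,f,a) with handed(o,f,a), signed(a,f).
Restrictor triples: (O1,F2,A1)→signed(A1,F2) ✓  (O1,F2,A2)→signed(A2,F2) ✓  (O1,F4,A1)→signed(A1,F4) ✓  (O1,F4,A2)→signed(A2,F4) ✓  (O2,F2,A2)→signed(A2,F2) ✓  (O2,F3,A1)→signed(A1,F3) ✓  (O2,F4,A1)→signed(A1,F4) ✓  (O3,F1,A1)→signed(A1,F1) ✓  (O3,F2,A1)→signed(A1,F2) ✓  (O3,F2,A2)→signed(A2,F2) ✓  (O4,F4,A1)→signed(A1,F4) ✓  (O4,F4,A3)→signed(A3,F4) ✓
Every restrictor triple satisfies the scope.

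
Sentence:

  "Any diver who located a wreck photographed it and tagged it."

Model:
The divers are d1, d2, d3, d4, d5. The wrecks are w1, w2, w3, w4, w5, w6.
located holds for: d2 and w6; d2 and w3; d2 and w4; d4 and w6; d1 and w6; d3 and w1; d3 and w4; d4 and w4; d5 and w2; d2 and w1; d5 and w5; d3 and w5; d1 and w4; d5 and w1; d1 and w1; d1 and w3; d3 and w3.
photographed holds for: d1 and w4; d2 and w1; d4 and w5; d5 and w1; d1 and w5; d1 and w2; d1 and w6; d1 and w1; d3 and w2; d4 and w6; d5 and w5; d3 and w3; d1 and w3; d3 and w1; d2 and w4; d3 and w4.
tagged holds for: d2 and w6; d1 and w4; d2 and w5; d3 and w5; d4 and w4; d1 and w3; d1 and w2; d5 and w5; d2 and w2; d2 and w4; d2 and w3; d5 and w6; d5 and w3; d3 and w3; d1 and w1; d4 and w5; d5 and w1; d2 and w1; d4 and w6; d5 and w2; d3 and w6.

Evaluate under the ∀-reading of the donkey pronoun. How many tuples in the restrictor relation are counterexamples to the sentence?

"it" takes "a wreck" as antecedent — a donkey pronoun bound across the clause boundary.
Strong reading: for every (d,w) with located(d,w), photographed(d,w) ∧ tagged(d,w).
Restrictor pairs: (d1,w1) ✓  (d1,w3) ✓  (d1,w4) ✓  (d1,w6) ✗  (d2,w1) ✓  (d2,w3) ✗  (d2,w4) ✓  (d2,w6) ✗  (d3,w1) ✗  (d3,w3) ✓  (d3,w4) ✗  (d3,w5) ✗  (d4,w4) ✗  (d4,w6) ✓  (d5,w1) ✓  (d5,w2) ✗  (d5,w5) ✓
Counterexamples (restrictor pairs failing the scope): 8.

8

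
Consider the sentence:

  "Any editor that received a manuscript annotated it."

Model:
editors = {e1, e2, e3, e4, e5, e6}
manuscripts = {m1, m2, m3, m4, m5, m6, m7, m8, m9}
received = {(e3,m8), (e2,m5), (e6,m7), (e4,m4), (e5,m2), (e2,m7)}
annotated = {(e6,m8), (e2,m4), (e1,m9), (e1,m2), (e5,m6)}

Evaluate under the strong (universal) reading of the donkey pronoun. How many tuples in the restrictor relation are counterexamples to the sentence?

6

"it" takes "a manuscript" as antecedent — a donkey pronoun bound across the clause boundary.
Strong reading: for every (e,m) with received(e,m), annotated(e,m).
Restrictor pairs: (e2,m5) ✗  (e2,m7) ✗  (e3,m8) ✗  (e4,m4) ✗  (e5,m2) ✗  (e6,m7) ✗
Counterexamples (restrictor pairs failing the scope): 6.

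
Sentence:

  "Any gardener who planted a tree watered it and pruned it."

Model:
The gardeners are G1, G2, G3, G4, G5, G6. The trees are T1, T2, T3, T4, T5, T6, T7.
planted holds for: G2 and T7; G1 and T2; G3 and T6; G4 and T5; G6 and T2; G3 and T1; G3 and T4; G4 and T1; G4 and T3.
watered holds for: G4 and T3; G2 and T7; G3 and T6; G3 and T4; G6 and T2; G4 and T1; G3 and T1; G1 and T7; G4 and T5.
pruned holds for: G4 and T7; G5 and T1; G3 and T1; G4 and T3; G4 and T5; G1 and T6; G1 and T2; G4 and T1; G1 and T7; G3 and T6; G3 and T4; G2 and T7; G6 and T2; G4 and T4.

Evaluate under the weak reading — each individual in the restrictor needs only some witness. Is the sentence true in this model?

"it" takes "a tree" as antecedent — a donkey pronoun bound across the clause boundary.
Weak reading: every gardener g with some planted-tree has at least one planted-tree t such that watered(g,t) ∧ pruned(g,t).
Per gardener: G1:✗  G2:✓  G3:✓  G4:✓  G6:✓
G1 has no witness among its planted-trees.

False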